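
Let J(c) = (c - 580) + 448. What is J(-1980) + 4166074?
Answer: 4163962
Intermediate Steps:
J(c) = -132 + c (J(c) = (-580 + c) + 448 = -132 + c)
J(-1980) + 4166074 = (-132 - 1980) + 4166074 = -2112 + 4166074 = 4163962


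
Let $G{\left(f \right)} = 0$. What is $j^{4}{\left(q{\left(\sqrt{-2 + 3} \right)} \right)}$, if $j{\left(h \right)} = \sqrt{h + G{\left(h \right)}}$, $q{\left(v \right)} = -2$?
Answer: $4$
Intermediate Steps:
$j{\left(h \right)} = \sqrt{h}$ ($j{\left(h \right)} = \sqrt{h + 0} = \sqrt{h}$)
$j^{4}{\left(q{\left(\sqrt{-2 + 3} \right)} \right)} = \left(\sqrt{-2}\right)^{4} = \left(i \sqrt{2}\right)^{4} = 4$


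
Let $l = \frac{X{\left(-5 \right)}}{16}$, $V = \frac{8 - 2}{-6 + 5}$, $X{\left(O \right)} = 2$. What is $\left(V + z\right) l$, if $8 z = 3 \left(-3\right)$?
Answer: $- \frac{57}{64} \approx -0.89063$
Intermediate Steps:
$V = -6$ ($V = \frac{6}{-1} = 6 \left(-1\right) = -6$)
$l = \frac{1}{8}$ ($l = \frac{2}{16} = 2 \cdot \frac{1}{16} = \frac{1}{8} \approx 0.125$)
$z = - \frac{9}{8}$ ($z = \frac{3 \left(-3\right)}{8} = \frac{1}{8} \left(-9\right) = - \frac{9}{8} \approx -1.125$)
$\left(V + z\right) l = \left(-6 - \frac{9}{8}\right) \frac{1}{8} = \left(- \frac{57}{8}\right) \frac{1}{8} = - \frac{57}{64}$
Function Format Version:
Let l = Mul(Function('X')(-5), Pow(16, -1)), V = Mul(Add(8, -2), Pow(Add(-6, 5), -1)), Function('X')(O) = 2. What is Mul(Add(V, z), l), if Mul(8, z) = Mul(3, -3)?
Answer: Rational(-57, 64) ≈ -0.89063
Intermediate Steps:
V = -6 (V = Mul(6, Pow(-1, -1)) = Mul(6, -1) = -6)
l = Rational(1, 8) (l = Mul(2, Pow(16, -1)) = Mul(2, Rational(1, 16)) = Rational(1, 8) ≈ 0.12500)
z = Rational(-9, 8) (z = Mul(Rational(1, 8), Mul(3, -3)) = Mul(Rational(1, 8), -9) = Rational(-9, 8) ≈ -1.1250)
Mul(Add(V, z), l) = Mul(Add(-6, Rational(-9, 8)), Rational(1, 8)) = Mul(Rational(-57, 8), Rational(1, 8)) = Rational(-57, 64)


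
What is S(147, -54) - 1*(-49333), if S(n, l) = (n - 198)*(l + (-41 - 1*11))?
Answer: 54739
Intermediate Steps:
S(n, l) = (-198 + n)*(-52 + l) (S(n, l) = (-198 + n)*(l + (-41 - 11)) = (-198 + n)*(l - 52) = (-198 + n)*(-52 + l))
S(147, -54) - 1*(-49333) = (10296 - 198*(-54) - 52*147 - 54*147) - 1*(-49333) = (10296 + 10692 - 7644 - 7938) + 49333 = 5406 + 49333 = 54739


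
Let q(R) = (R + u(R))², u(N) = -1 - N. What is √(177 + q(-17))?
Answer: √178 ≈ 13.342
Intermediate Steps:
q(R) = 1 (q(R) = (R + (-1 - R))² = (-1)² = 1)
√(177 + q(-17)) = √(177 + 1) = √178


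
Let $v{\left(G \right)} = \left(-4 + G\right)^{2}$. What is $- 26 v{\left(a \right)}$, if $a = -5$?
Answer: $-2106$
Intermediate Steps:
$- 26 v{\left(a \right)} = - 26 \left(-4 - 5\right)^{2} = - 26 \left(-9\right)^{2} = \left(-26\right) 81 = -2106$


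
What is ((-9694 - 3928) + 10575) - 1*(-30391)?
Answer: 27344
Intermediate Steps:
((-9694 - 3928) + 10575) - 1*(-30391) = (-13622 + 10575) + 30391 = -3047 + 30391 = 27344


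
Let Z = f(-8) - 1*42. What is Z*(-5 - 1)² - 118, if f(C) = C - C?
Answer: -1630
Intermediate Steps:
f(C) = 0
Z = -42 (Z = 0 - 1*42 = 0 - 42 = -42)
Z*(-5 - 1)² - 118 = -42*(-5 - 1)² - 118 = -42*(-6)² - 118 = -42*36 - 118 = -1512 - 118 = -1630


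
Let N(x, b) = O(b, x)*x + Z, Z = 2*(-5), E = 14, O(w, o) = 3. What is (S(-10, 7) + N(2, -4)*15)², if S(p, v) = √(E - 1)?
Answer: (60 - √13)² ≈ 3180.3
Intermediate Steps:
Z = -10
N(x, b) = -10 + 3*x (N(x, b) = 3*x - 10 = -10 + 3*x)
S(p, v) = √13 (S(p, v) = √(14 - 1) = √13)
(S(-10, 7) + N(2, -4)*15)² = (√13 + (-10 + 3*2)*15)² = (√13 + (-10 + 6)*15)² = (√13 - 4*15)² = (√13 - 60)² = (-60 + √13)²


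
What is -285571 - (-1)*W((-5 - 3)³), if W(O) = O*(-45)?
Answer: -262531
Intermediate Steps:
W(O) = -45*O
-285571 - (-1)*W((-5 - 3)³) = -285571 - (-1)*(-45*(-5 - 3)³) = -285571 - (-1)*(-45*(-8)³) = -285571 - (-1)*(-45*(-512)) = -285571 - (-1)*23040 = -285571 - 1*(-23040) = -285571 + 23040 = -262531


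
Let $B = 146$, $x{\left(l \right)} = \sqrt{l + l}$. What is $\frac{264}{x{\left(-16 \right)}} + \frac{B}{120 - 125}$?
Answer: $- \frac{146}{5} - 33 i \sqrt{2} \approx -29.2 - 46.669 i$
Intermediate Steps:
$x{\left(l \right)} = \sqrt{2} \sqrt{l}$ ($x{\left(l \right)} = \sqrt{2 l} = \sqrt{2} \sqrt{l}$)
$\frac{264}{x{\left(-16 \right)}} + \frac{B}{120 - 125} = \frac{264}{\sqrt{2} \sqrt{-16}} + \frac{146}{120 - 125} = \frac{264}{\sqrt{2} \cdot 4 i} + \frac{146}{120 - 125} = \frac{264}{4 i \sqrt{2}} + \frac{146}{-5} = 264 \left(- \frac{i \sqrt{2}}{8}\right) + 146 \left(- \frac{1}{5}\right) = - 33 i \sqrt{2} - \frac{146}{5} = - \frac{146}{5} - 33 i \sqrt{2}$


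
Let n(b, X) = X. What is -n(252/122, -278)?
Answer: 278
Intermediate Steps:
-n(252/122, -278) = -1*(-278) = 278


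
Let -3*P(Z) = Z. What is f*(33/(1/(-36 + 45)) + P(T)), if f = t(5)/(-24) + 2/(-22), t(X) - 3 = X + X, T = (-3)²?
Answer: -8183/44 ≈ -185.98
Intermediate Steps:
T = 9
P(Z) = -Z/3
t(X) = 3 + 2*X (t(X) = 3 + (X + X) = 3 + 2*X)
f = -167/264 (f = (3 + 2*5)/(-24) + 2/(-22) = (3 + 10)*(-1/24) + 2*(-1/22) = 13*(-1/24) - 1/11 = -13/24 - 1/11 = -167/264 ≈ -0.63258)
f*(33/(1/(-36 + 45)) + P(T)) = -167*(33/(1/(-36 + 45)) - ⅓*9)/264 = -167*(33/(1/9) - 3)/264 = -167*(33/(⅑) - 3)/264 = -167*(33*9 - 3)/264 = -167*(297 - 3)/264 = -167/264*294 = -8183/44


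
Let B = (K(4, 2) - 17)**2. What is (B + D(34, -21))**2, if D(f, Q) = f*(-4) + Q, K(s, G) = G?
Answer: 4624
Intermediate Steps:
D(f, Q) = Q - 4*f (D(f, Q) = -4*f + Q = Q - 4*f)
B = 225 (B = (2 - 17)**2 = (-15)**2 = 225)
(B + D(34, -21))**2 = (225 + (-21 - 4*34))**2 = (225 + (-21 - 136))**2 = (225 - 157)**2 = 68**2 = 4624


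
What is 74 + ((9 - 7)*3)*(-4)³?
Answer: -310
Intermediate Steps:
74 + ((9 - 7)*3)*(-4)³ = 74 + (2*3)*(-64) = 74 + 6*(-64) = 74 - 384 = -310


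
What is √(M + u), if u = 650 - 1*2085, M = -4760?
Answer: I*√6195 ≈ 78.708*I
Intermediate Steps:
u = -1435 (u = 650 - 2085 = -1435)
√(M + u) = √(-4760 - 1435) = √(-6195) = I*√6195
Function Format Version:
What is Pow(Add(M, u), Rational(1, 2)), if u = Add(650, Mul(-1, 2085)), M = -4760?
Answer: Mul(I, Pow(6195, Rational(1, 2))) ≈ Mul(78.708, I)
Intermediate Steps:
u = -1435 (u = Add(650, -2085) = -1435)
Pow(Add(M, u), Rational(1, 2)) = Pow(Add(-4760, -1435), Rational(1, 2)) = Pow(-6195, Rational(1, 2)) = Mul(I, Pow(6195, Rational(1, 2)))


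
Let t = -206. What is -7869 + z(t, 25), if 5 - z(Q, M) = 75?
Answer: -7939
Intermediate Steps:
z(Q, M) = -70 (z(Q, M) = 5 - 1*75 = 5 - 75 = -70)
-7869 + z(t, 25) = -7869 - 70 = -7939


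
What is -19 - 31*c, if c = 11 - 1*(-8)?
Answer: -608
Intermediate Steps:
c = 19 (c = 11 + 8 = 19)
-19 - 31*c = -19 - 31*19 = -19 - 589 = -608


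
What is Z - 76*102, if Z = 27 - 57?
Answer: -7782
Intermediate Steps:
Z = -30
Z - 76*102 = -30 - 76*102 = -30 - 7752 = -7782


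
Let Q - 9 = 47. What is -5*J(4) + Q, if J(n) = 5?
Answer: 31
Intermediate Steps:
Q = 56 (Q = 9 + 47 = 56)
-5*J(4) + Q = -5*5 + 56 = -25 + 56 = 31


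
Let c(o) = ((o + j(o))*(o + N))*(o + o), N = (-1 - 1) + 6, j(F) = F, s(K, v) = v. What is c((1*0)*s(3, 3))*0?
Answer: 0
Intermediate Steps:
N = 4 (N = -2 + 6 = 4)
c(o) = 4*o**2*(4 + o) (c(o) = ((o + o)*(o + 4))*(o + o) = ((2*o)*(4 + o))*(2*o) = (2*o*(4 + o))*(2*o) = 4*o**2*(4 + o))
c((1*0)*s(3, 3))*0 = (4*((1*0)*3)**2*(4 + (1*0)*3))*0 = (4*(0*3)**2*(4 + 0*3))*0 = (4*0**2*(4 + 0))*0 = (4*0*4)*0 = 0*0 = 0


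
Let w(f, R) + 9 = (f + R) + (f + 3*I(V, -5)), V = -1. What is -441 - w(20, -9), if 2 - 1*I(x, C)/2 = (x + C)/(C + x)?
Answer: -469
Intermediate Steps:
I(x, C) = 2 (I(x, C) = 4 - 2*(x + C)/(C + x) = 4 - 2*(C + x)/(C + x) = 4 - 2*1 = 4 - 2 = 2)
w(f, R) = -3 + R + 2*f (w(f, R) = -9 + ((f + R) + (f + 3*2)) = -9 + ((R + f) + (f + 6)) = -9 + ((R + f) + (6 + f)) = -9 + (6 + R + 2*f) = -3 + R + 2*f)
-441 - w(20, -9) = -441 - (-3 - 9 + 2*20) = -441 - (-3 - 9 + 40) = -441 - 1*28 = -441 - 28 = -469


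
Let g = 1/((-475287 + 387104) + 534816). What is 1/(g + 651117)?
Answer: 446633/290810339062 ≈ 1.5358e-6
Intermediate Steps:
g = 1/446633 (g = 1/(-88183 + 534816) = 1/446633 ≈ 2.2390e-6)
1/(g + 651117) = 1/(1/446633 + 651117) = 1/(290810339062/446633) = 446633/290810339062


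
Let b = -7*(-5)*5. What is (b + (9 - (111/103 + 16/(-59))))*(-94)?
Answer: -104647098/6077 ≈ -17220.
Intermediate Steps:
b = 175 (b = 35*5 = 175)
(b + (9 - (111/103 + 16/(-59))))*(-94) = (175 + (9 - (111/103 + 16/(-59))))*(-94) = (175 + (9 - (111*(1/103) + 16*(-1/59))))*(-94) = (175 + (9 - (111/103 - 16/59)))*(-94) = (175 + (9 - 1*4901/6077))*(-94) = (175 + (9 - 4901/6077))*(-94) = (175 + 49792/6077)*(-94) = (1113267/6077)*(-94) = -104647098/6077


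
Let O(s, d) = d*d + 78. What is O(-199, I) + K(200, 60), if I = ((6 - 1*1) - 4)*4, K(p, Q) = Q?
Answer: 154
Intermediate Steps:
I = 4 (I = ((6 - 1) - 4)*4 = (5 - 4)*4 = 1*4 = 4)
O(s, d) = 78 + d**2 (O(s, d) = d**2 + 78 = 78 + d**2)
O(-199, I) + K(200, 60) = (78 + 4**2) + 60 = (78 + 16) + 60 = 94 + 60 = 154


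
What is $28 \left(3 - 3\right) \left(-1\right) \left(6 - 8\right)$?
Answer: $0$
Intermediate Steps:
$28 \left(3 - 3\right) \left(-1\right) \left(6 - 8\right) = 28 \cdot 0 \left(-1\right) \left(-2\right) = 28 \cdot 0 \left(-2\right) = 0 \left(-2\right) = 0$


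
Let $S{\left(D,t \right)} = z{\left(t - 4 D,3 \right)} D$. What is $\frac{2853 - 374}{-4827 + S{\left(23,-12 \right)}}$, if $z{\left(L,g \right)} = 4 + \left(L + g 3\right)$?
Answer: $- \frac{2479}{6920} \approx -0.35824$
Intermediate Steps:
$z{\left(L,g \right)} = 4 + L + 3 g$ ($z{\left(L,g \right)} = 4 + \left(L + 3 g\right) = 4 + L + 3 g$)
$S{\left(D,t \right)} = D \left(13 + t - 4 D\right)$ ($S{\left(D,t \right)} = \left(4 - \left(- t + 4 D\right) + 3 \cdot 3\right) D = \left(4 - \left(- t + 4 D\right) + 9\right) D = \left(13 + t - 4 D\right) D = D \left(13 + t - 4 D\right)$)
$\frac{2853 - 374}{-4827 + S{\left(23,-12 \right)}} = \frac{2853 - 374}{-4827 + 23 \left(13 - 12 - 92\right)} = \frac{2479}{-4827 + 23 \left(13 - 12 - 92\right)} = \frac{2479}{-4827 + 23 \left(-91\right)} = \frac{2479}{-4827 - 2093} = \frac{2479}{-6920} = 2479 \left(- \frac{1}{6920}\right) = - \frac{2479}{6920}$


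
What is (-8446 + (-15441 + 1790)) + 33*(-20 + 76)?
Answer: -20249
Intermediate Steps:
(-8446 + (-15441 + 1790)) + 33*(-20 + 76) = (-8446 - 13651) + 33*56 = -22097 + 1848 = -20249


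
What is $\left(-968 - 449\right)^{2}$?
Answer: $2007889$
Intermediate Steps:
$\left(-968 - 449\right)^{2} = \left(-1417\right)^{2} = 2007889$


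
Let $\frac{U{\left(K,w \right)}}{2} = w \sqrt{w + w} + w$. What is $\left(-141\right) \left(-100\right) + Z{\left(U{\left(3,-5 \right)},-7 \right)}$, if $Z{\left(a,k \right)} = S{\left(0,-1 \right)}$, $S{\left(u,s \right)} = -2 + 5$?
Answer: $14103$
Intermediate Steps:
$S{\left(u,s \right)} = 3$
$U{\left(K,w \right)} = 2 w + 2 \sqrt{2} w^{\frac{3}{2}}$ ($U{\left(K,w \right)} = 2 \left(w \sqrt{w + w} + w\right) = 2 \left(w \sqrt{2 w} + w\right) = 2 \left(w \sqrt{2} \sqrt{w} + w\right) = 2 \left(\sqrt{2} w^{\frac{3}{2}} + w\right) = 2 \left(w + \sqrt{2} w^{\frac{3}{2}}\right) = 2 w + 2 \sqrt{2} w^{\frac{3}{2}}$)
$Z{\left(a,k \right)} = 3$
$\left(-141\right) \left(-100\right) + Z{\left(U{\left(3,-5 \right)},-7 \right)} = \left(-141\right) \left(-100\right) + 3 = 14100 + 3 = 14103$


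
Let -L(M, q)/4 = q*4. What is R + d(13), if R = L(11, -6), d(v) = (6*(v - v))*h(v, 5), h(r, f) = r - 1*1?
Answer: 96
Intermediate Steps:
h(r, f) = -1 + r (h(r, f) = r - 1 = -1 + r)
d(v) = 0 (d(v) = (6*(v - v))*(-1 + v) = (6*0)*(-1 + v) = 0*(-1 + v) = 0)
L(M, q) = -16*q (L(M, q) = -4*q*4 = -16*q)
R = 96 (R = -16*(-6) = 96)
R + d(13) = 96 + 0 = 96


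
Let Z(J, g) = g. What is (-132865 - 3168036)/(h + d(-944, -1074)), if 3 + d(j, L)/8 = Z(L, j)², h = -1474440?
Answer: -3300901/5654624 ≈ -0.58375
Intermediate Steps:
d(j, L) = -24 + 8*j²
(-132865 - 3168036)/(h + d(-944, -1074)) = (-132865 - 3168036)/(-1474440 + (-24 + 8*(-944)²)) = -3300901/(-1474440 + (-24 + 8*891136)) = -3300901/(-1474440 + (-24 + 7129088)) = -3300901/(-1474440 + 7129064) = -3300901/5654624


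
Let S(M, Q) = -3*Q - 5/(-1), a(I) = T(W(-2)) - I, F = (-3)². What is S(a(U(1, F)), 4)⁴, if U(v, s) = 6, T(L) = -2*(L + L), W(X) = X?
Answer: 2401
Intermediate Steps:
F = 9
T(L) = -4*L
a(I) = 8 - I (a(I) = -4*(-2) - I = 8 - I)
S(M, Q) = 5 - 3*Q (S(M, Q) = -3*Q - 5*(-1) = -3*Q + 5 = 5 - 3*Q)
S(a(U(1, F)), 4)⁴ = (5 - 3*4)⁴ = (5 - 12)⁴ = (-7)⁴ = 2401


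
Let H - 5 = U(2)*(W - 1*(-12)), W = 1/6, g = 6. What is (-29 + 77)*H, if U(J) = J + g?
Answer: 4912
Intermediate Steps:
W = ⅙ ≈ 0.16667
U(J) = 6 + J (U(J) = J + 6 = 6 + J)
H = 307/3 (H = 5 + (6 + 2)*(⅙ - 1*(-12)) = 5 + 8*(⅙ + 12) = 5 + 8*(73/6) = 5 + 292/3 = 307/3 ≈ 102.33)
(-29 + 77)*H = (-29 + 77)*(307/3) = 48*(307/3) = 4912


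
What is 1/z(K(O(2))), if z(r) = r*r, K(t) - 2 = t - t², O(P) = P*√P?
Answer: 1/(4*(-3 + √2)²) ≈ 0.099415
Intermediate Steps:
O(P) = P^(3/2)
K(t) = 2 + t - t² (K(t) = 2 + (t - t²) = 2 + t - t²)
z(r) = r²
1/z(K(O(2))) = 1/((2 + 2^(3/2) - (2^(3/2))²)²) = 1/((2 + 2*√2 - (2*√2)²)²) = 1/((2 + 2*√2 - 1*8)²) = 1/((2 + 2*√2 - 8)²) = 1/((-6 + 2*√2)²) = (-6 + 2*√2)⁻²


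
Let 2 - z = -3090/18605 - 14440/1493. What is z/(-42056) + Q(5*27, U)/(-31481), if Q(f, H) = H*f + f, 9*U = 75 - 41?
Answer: -38192056757695/1838806243899002 ≈ -0.020770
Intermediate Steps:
z = 65764820/5555453 (z = 2 - (-3090/18605 - 14440/1493) = 2 - (-3090*1/18605 - 14440*1/1493) = 2 - (-618/3721 - 14440/1493) = 2 - 1*(-54653914/5555453) = 2 + 54653914/5555453 = 65764820/5555453 ≈ 11.838)
U = 34/9 (U = (75 - 41)/9 = (⅑)*34 = 34/9 ≈ 3.7778)
Q(f, H) = f + H*f
z/(-42056) + Q(5*27, U)/(-31481) = (65764820/5555453)/(-42056) + ((5*27)*(1 + 34/9))/(-31481) = (65764820/5555453)*(-1/42056) + (135*(43/9))*(-1/31481) = -16441205/58410032842 + 645*(-1/31481) = -16441205/58410032842 - 645/31481 = -38192056757695/1838806243899002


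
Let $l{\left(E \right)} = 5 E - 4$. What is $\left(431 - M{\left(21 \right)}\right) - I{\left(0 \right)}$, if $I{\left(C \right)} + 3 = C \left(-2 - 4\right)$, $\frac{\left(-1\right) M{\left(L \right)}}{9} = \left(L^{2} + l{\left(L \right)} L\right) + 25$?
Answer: $23717$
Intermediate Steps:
$l{\left(E \right)} = -4 + 5 E$
$M{\left(L \right)} = -225 - 9 L^{2} - 9 L \left(-4 + 5 L\right)$ ($M{\left(L \right)} = - 9 \left(\left(L^{2} + \left(-4 + 5 L\right) L\right) + 25\right) = - 9 \left(\left(L^{2} + L \left(-4 + 5 L\right)\right) + 25\right) = - 9 \left(25 + L^{2} + L \left(-4 + 5 L\right)\right) = -225 - 9 L^{2} - 9 L \left(-4 + 5 L\right)$)
$I{\left(C \right)} = -3 - 6 C$ ($I{\left(C \right)} = -3 + C \left(-2 - 4\right) = -3 + C \left(-6\right) = -3 - 6 C$)
$\left(431 - M{\left(21 \right)}\right) - I{\left(0 \right)} = \left(431 - \left(-225 - 54 \cdot 21^{2} + 36 \cdot 21\right)\right) - \left(-3 - 0\right) = \left(431 - \left(-225 - 23814 + 756\right)\right) - \left(-3 + 0\right) = \left(431 - \left(-225 - 23814 + 756\right)\right) - -3 = \left(431 - -23283\right) + 3 = \left(431 + 23283\right) + 3 = 23714 + 3 = 23717$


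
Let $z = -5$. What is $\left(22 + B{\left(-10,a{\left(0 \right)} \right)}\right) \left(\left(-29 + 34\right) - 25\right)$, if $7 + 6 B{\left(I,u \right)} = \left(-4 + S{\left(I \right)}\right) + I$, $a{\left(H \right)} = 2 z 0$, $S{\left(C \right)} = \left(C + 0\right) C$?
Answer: $- \frac{2110}{3} \approx -703.33$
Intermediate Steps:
$S{\left(C \right)} = C^{2}$ ($S{\left(C \right)} = C C = C^{2}$)
$a{\left(H \right)} = 0$ ($a{\left(H \right)} = 2 \left(-5\right) 0 = \left(-10\right) 0 = 0$)
$B{\left(I,u \right)} = - \frac{11}{6} + \frac{I}{6} + \frac{I^{2}}{6}$ ($B{\left(I,u \right)} = - \frac{7}{6} + \frac{\left(-4 + I^{2}\right) + I}{6} = - \frac{7}{6} + \frac{-4 + I + I^{2}}{6} = - \frac{7}{6} + \left(- \frac{2}{3} + \frac{I}{6} + \frac{I^{2}}{6}\right) = - \frac{11}{6} + \frac{I}{6} + \frac{I^{2}}{6}$)
$\left(22 + B{\left(-10,a{\left(0 \right)} \right)}\right) \left(\left(-29 + 34\right) - 25\right) = \left(22 + \left(- \frac{11}{6} + \frac{1}{6} \left(-10\right) + \frac{\left(-10\right)^{2}}{6}\right)\right) \left(\left(-29 + 34\right) - 25\right) = \left(22 - - \frac{79}{6}\right) \left(5 - 25\right) = \left(22 - - \frac{79}{6}\right) \left(-20\right) = \left(22 + \frac{79}{6}\right) \left(-20\right) = \frac{211}{6} \left(-20\right) = - \frac{2110}{3}$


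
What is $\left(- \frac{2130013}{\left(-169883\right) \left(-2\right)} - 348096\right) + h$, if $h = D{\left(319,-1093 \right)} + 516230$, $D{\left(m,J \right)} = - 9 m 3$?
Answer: $\frac{54197682073}{339766} \approx 1.5951 \cdot 10^{5}$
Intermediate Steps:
$D{\left(m,J \right)} = - 27 m$
$h = 507617$ ($h = \left(-27\right) 319 + 516230 = -8613 + 516230 = 507617$)
$\left(- \frac{2130013}{\left(-169883\right) \left(-2\right)} - 348096\right) + h = \left(- \frac{2130013}{\left(-169883\right) \left(-2\right)} - 348096\right) + 507617 = \left(- \frac{2130013}{339766} - 348096\right) + 507617 = - \frac{118273315549}{339766} + 507617 = \frac{54197682073}{339766}$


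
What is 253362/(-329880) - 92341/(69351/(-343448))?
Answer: 1743651032119963/3812917980 ≈ 4.5730e+5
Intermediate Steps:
253362/(-329880) - 92341/(69351/(-343448)) = 253362*(-1/329880) - 92341/(69351*(-1/343448)) = -42227/54980 - 92341/(-69351/343448) = -42227/54980 - 92341*(-343448/69351) = -42227/54980 + 31714331768/69351 = 1743651032119963/3812917980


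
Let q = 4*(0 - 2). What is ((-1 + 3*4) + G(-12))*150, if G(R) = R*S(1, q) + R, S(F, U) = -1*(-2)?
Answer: -3750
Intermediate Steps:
q = -8 (q = 4*(-2) = -8)
S(F, U) = 2
G(R) = 3*R (G(R) = R*2 + R = 2*R + R = 3*R)
((-1 + 3*4) + G(-12))*150 = ((-1 + 3*4) + 3*(-12))*150 = ((-1 + 12) - 36)*150 = (11 - 36)*150 = -25*150 = -3750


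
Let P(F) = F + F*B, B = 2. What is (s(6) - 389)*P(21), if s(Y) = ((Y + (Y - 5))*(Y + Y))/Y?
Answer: -23625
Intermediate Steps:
P(F) = 3*F (P(F) = F + F*2 = F + 2*F = 3*F)
s(Y) = -10 + 4*Y (s(Y) = ((Y + (-5 + Y))*(2*Y))/Y = ((-5 + 2*Y)*(2*Y))/Y = (2*Y*(-5 + 2*Y))/Y = -10 + 4*Y)
(s(6) - 389)*P(21) = ((-10 + 4*6) - 389)*(3*21) = ((-10 + 24) - 389)*63 = (14 - 389)*63 = -375*63 = -23625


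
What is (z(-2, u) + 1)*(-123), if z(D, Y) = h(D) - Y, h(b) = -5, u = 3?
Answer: 861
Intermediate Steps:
z(D, Y) = -5 - Y
(z(-2, u) + 1)*(-123) = ((-5 - 1*3) + 1)*(-123) = ((-5 - 3) + 1)*(-123) = (-8 + 1)*(-123) = -7*(-123) = 861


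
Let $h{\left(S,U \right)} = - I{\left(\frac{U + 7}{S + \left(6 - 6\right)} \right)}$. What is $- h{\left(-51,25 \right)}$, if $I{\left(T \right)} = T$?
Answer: $- \frac{32}{51} \approx -0.62745$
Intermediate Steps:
$h{\left(S,U \right)} = - \frac{7 + U}{S}$ ($h{\left(S,U \right)} = - \frac{U + 7}{S + \left(6 - 6\right)} = - \frac{7 + U}{S + \left(6 - 6\right)} = - \frac{7 + U}{S + 0} = - \frac{7 + U}{S}$)
$- h{\left(-51,25 \right)} = - \frac{-7 - 25}{-51} = - \frac{\left(-1\right) \left(-7 - 25\right)}{51} = - \frac{\left(-1\right) \left(-32\right)}{51} = \left(-1\right) \frac{32}{51} = - \frac{32}{51}$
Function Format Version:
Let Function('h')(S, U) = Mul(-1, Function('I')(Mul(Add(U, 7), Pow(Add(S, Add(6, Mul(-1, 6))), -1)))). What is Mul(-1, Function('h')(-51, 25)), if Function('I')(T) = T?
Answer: Rational(-32, 51) ≈ -0.62745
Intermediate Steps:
Function('h')(S, U) = Mul(-1, Pow(S, -1), Add(7, U)) (Function('h')(S, U) = Mul(-1, Mul(Add(U, 7), Pow(Add(S, Add(6, Mul(-1, 6))), -1))) = Mul(-1, Mul(Add(7, U), Pow(Add(S, Add(6, -6)), -1))) = Mul(-1, Mul(Add(7, U), Pow(Add(S, 0), -1))) = Mul(-1, Mul(Add(7, U), Pow(S, -1))) = Mul(-1, Mul(Pow(S, -1), Add(7, U))) = Mul(-1, Pow(S, -1), Add(7, U)))
Mul(-1, Function('h')(-51, 25)) = Mul(-1, Mul(Pow(-51, -1), Add(-7, Mul(-1, 25)))) = Mul(-1, Mul(Rational(-1, 51), Add(-7, -25))) = Mul(-1, Mul(Rational(-1, 51), -32)) = Mul(-1, Rational(32, 51)) = Rational(-32, 51)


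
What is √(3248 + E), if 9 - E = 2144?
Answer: √1113 ≈ 33.362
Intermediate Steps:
E = -2135 (E = 9 - 1*2144 = 9 - 2144 = -2135)
√(3248 + E) = √(3248 - 2135) = √1113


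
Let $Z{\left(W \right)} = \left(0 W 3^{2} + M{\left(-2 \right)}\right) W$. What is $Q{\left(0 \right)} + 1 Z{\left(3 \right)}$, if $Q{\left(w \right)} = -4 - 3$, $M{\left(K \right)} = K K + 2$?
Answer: $11$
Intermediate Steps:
$M{\left(K \right)} = 2 + K^{2}$ ($M{\left(K \right)} = K^{2} + 2 = 2 + K^{2}$)
$Q{\left(w \right)} = -7$ ($Q{\left(w \right)} = -4 - 3 = -7$)
$Z{\left(W \right)} = 6 W$ ($Z{\left(W \right)} = \left(0 W 3^{2} + \left(2 + \left(-2\right)^{2}\right)\right) W = \left(0 \cdot 9 + \left(2 + 4\right)\right) W = \left(0 + 6\right) W = 6 W$)
$Q{\left(0 \right)} + 1 Z{\left(3 \right)} = -7 + 1 \cdot 6 \cdot 3 = -7 + 1 \cdot 18 = -7 + 18 = 11$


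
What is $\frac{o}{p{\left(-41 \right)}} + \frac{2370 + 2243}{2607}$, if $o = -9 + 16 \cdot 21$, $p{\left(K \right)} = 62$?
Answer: $\frac{1138495}{161634} \approx 7.0437$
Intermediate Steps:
$o = 327$ ($o = -9 + 336 = 327$)
$\frac{o}{p{\left(-41 \right)}} + \frac{2370 + 2243}{2607} = \frac{327}{62} + \frac{2370 + 2243}{2607} = 327 \cdot \frac{1}{62} + 4613 \cdot \frac{1}{2607} = \frac{327}{62} + \frac{4613}{2607} = \frac{1138495}{161634}$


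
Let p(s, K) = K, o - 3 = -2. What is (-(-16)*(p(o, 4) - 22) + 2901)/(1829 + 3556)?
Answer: 871/1795 ≈ 0.48524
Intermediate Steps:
o = 1 (o = 3 - 2 = 1)
(-(-16)*(p(o, 4) - 22) + 2901)/(1829 + 3556) = (-(-16)*(4 - 22) + 2901)/(1829 + 3556) = (-(-16)*(-18) + 2901)/5385 = (-1*288 + 2901)*(1/5385) = (-288 + 2901)*(1/5385) = 2613*(1/5385) = 871/1795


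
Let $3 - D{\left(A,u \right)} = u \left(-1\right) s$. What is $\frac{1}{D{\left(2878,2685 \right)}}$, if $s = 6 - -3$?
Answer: $\frac{1}{24168} \approx 4.1377 \cdot 10^{-5}$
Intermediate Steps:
$s = 9$ ($s = 6 + 3 = 9$)
$D{\left(A,u \right)} = 3 + 9 u$ ($D{\left(A,u \right)} = 3 - u \left(-1\right) 9 = 3 - - u 9 = 3 - - 9 u = 3 + 9 u$)
$\frac{1}{D{\left(2878,2685 \right)}} = \frac{1}{3 + 9 \cdot 2685} = \frac{1}{3 + 24165} = \frac{1}{24168}$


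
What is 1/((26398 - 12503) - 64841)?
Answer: -1/50946 ≈ -1.9629e-5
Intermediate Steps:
1/((26398 - 12503) - 64841) = 1/(13895 - 64841) = 1/(-50946) = -1/50946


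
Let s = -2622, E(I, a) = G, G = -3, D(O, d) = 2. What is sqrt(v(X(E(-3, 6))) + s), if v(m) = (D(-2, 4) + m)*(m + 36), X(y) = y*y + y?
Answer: 3*I*sqrt(254) ≈ 47.812*I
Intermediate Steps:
E(I, a) = -3
X(y) = y + y**2 (X(y) = y**2 + y = y + y**2)
v(m) = (2 + m)*(36 + m) (v(m) = (2 + m)*(m + 36) = (2 + m)*(36 + m))
sqrt(v(X(E(-3, 6))) + s) = sqrt((72 + (-3*(1 - 3))**2 + 38*(-3*(1 - 3))) - 2622) = sqrt((72 + (-3*(-2))**2 + 38*(-3*(-2))) - 2622) = sqrt((72 + 6**2 + 38*6) - 2622) = sqrt((72 + 36 + 228) - 2622) = sqrt(336 - 2622) = sqrt(-2286) = 3*I*sqrt(254)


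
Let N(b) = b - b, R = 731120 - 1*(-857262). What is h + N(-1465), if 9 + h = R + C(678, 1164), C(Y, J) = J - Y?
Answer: 1588859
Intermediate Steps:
R = 1588382 (R = 731120 + 857262 = 1588382)
N(b) = 0
h = 1588859 (h = -9 + (1588382 + (1164 - 1*678)) = -9 + (1588382 + (1164 - 678)) = -9 + (1588382 + 486) = -9 + 1588868 = 1588859)
h + N(-1465) = 1588859 + 0 = 1588859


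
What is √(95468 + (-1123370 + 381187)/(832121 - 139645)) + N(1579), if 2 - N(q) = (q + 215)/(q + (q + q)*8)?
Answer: 51892/26843 + √11444647207438615/346238 ≈ 310.91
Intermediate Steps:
N(q) = 2 - (215 + q)/(17*q) (N(q) = 2 - (q + 215)/(q + (q + q)*8) = 2 - (215 + q)/(q + (2*q)*8) = 2 - (215 + q)/(q + 16*q) = 2 - (215 + q)/(17*q))
√(95468 + (-1123370 + 381187)/(832121 - 139645)) + N(1579) = √(95468 + (-1123370 + 381187)/(832121 - 139645)) + (1/17)*(-215 + 33*1579)/1579 = √(95468 - 742183/692476) + (1/17)*(1/1579)*(-215 + 52107) = √(95468 - 742183*1/692476) + (1/17)*(1/1579)*51892 = √(95468 - 742183/692476) + 51892/26843 = √(66108556585/692476) + 51892/26843 = √11444647207438615/346238 + 51892/26843 = 51892/26843 + √11444647207438615/346238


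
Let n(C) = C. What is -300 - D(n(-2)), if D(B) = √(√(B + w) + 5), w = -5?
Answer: -300 - √(5 + I*√7) ≈ -302.31 - 0.57309*I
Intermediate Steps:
D(B) = √(5 + √(-5 + B)) (D(B) = √(√(B - 5) + 5) = √(√(-5 + B) + 5) = √(5 + √(-5 + B)))
-300 - D(n(-2)) = -300 - √(5 + √(-5 - 2)) = -300 - √(5 + √(-7)) = -300 - √(5 + I*√7)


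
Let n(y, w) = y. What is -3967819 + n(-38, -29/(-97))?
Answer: -3967857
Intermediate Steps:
-3967819 + n(-38, -29/(-97)) = -3967819 - 38 = -3967857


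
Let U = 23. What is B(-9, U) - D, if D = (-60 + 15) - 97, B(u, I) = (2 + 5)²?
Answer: 191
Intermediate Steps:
B(u, I) = 49 (B(u, I) = 7² = 49)
D = -142 (D = -45 - 97 = -142)
B(-9, U) - D = 49 - 1*(-142) = 49 + 142 = 191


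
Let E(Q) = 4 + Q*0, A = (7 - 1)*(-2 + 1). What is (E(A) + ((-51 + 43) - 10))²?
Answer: 196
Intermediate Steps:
A = -6 (A = 6*(-1) = -6)
E(Q) = 4 (E(Q) = 4 + 0 = 4)
(E(A) + ((-51 + 43) - 10))² = (4 + ((-51 + 43) - 10))² = (4 + (-8 - 10))² = (4 - 18)² = (-14)² = 196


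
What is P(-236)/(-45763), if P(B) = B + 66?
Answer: 170/45763 ≈ 0.0037148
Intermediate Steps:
P(B) = 66 + B
P(-236)/(-45763) = (66 - 236)/(-45763) = -170*(-1/45763) = 170/45763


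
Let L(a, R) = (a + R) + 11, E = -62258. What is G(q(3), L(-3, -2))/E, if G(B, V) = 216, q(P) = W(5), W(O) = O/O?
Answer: -108/31129 ≈ -0.0034694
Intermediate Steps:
W(O) = 1
L(a, R) = 11 + R + a (L(a, R) = (R + a) + 11 = 11 + R + a)
q(P) = 1
G(q(3), L(-3, -2))/E = 216/(-62258) = 216*(-1/62258) = -108/31129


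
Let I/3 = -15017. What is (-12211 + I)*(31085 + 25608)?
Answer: -3246354566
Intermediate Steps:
I = -45051 (I = 3*(-15017) = -45051)
(-12211 + I)*(31085 + 25608) = (-12211 - 45051)*(31085 + 25608) = -57262*56693 = -3246354566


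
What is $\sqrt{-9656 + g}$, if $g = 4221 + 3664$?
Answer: $i \sqrt{1771} \approx 42.083 i$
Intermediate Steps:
$g = 7885$
$\sqrt{-9656 + g} = \sqrt{-9656 + 7885} = \sqrt{-1771} = i \sqrt{1771}$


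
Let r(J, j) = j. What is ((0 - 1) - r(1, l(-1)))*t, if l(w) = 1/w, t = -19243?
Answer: 0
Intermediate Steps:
l(w) = 1/w
((0 - 1) - r(1, l(-1)))*t = ((0 - 1) - 1/(-1))*(-19243) = (-1 - 1*(-1))*(-19243) = (-1 + 1)*(-19243) = 0*(-19243) = 0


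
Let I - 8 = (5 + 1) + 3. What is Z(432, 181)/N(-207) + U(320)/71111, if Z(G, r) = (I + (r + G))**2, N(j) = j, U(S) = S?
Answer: -3135987740/1635553 ≈ -1917.4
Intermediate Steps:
I = 17 (I = 8 + ((5 + 1) + 3) = 8 + (6 + 3) = 8 + 9 = 17)
Z(G, r) = (17 + G + r)**2 (Z(G, r) = (17 + (r + G))**2 = (17 + (G + r))**2 = (17 + G + r)**2)
Z(432, 181)/N(-207) + U(320)/71111 = (17 + 432 + 181)**2/(-207) + 320/71111 = 630**2*(-1/207) + 320*(1/71111) = 396900*(-1/207) + 320/71111 = -44100/23 + 320/71111 = -3135987740/1635553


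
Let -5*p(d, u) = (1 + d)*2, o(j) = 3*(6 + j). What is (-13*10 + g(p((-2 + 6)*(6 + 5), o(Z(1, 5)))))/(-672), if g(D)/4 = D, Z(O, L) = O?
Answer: 101/336 ≈ 0.30060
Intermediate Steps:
o(j) = 18 + 3*j
p(d, u) = -⅖ - 2*d/5 (p(d, u) = -(1 + d)*2/5 = -(2 + 2*d)/5 = -⅖ - 2*d/5)
g(D) = 4*D
(-13*10 + g(p((-2 + 6)*(6 + 5), o(Z(1, 5)))))/(-672) = (-13*10 + 4*(-⅖ - 2*(-2 + 6)*(6 + 5)/5))/(-672) = (-130 + 4*(-⅖ - 8*11/5))*(-1/672) = (-130 + 4*(-⅖ - ⅖*44))*(-1/672) = (-130 + 4*(-⅖ - 88/5))*(-1/672) = (-130 + 4*(-18))*(-1/672) = (-130 - 72)*(-1/672) = -202*(-1/672) = 101/336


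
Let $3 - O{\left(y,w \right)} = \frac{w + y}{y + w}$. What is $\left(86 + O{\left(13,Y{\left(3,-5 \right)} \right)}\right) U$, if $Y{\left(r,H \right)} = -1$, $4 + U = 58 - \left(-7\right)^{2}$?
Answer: $440$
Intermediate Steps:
$U = 5$ ($U = -4 + \left(58 - \left(-7\right)^{2}\right) = -4 + \left(58 - 49\right) = -4 + 9 = 5$)
$O{\left(y,w \right)} = 2$ ($O{\left(y,w \right)} = 3 - \frac{w + y}{y + w} = 3 - \frac{w + y}{w + y} = 3 - 1 = 2$)
$\left(86 + O{\left(13,Y{\left(3,-5 \right)} \right)}\right) U = \left(86 + 2\right) 5 = 88 \cdot 5 = 440$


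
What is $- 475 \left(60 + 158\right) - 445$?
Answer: $-103995$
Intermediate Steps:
$- 475 \left(60 + 158\right) - 445 = \left(-475\right) 218 - 445 = -103550 - 445 = -103995$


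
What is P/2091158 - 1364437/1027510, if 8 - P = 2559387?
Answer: -1370760216084/537171439145 ≈ -2.5518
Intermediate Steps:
P = -2559379 (P = 8 - 1*2559387 = 8 - 2559387 = -2559379)
P/2091158 - 1364437/1027510 = -2559379/2091158 - 1364437/1027510 = -1370760216084/537171439145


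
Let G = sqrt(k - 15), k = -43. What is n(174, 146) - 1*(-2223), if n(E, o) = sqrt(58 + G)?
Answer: 2223 + sqrt(58 + I*sqrt(58)) ≈ 2230.6 + 0.49893*I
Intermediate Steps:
G = I*sqrt(58) (G = sqrt(-43 - 15) = sqrt(-58) = I*sqrt(58) ≈ 7.6158*I)
n(E, o) = sqrt(58 + I*sqrt(58))
n(174, 146) - 1*(-2223) = sqrt(58 + I*sqrt(58)) - 1*(-2223) = sqrt(58 + I*sqrt(58)) + 2223 = 2223 + sqrt(58 + I*sqrt(58))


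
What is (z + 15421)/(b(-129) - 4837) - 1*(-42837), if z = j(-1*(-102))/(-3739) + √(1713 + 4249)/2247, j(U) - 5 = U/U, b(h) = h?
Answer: 795334359425/18567874 - √5962/11158602 ≈ 42834.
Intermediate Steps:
j(U) = 6 (j(U) = 5 + U/U = 5 + 1 = 6)
z = -6/3739 + √5962/2247 (z = 6/(-3739) + √(1713 + 4249)/2247 = 6*(-1/3739) + √5962*(1/2247) = -6/3739 + √5962/2247 ≈ 0.032758)
(z + 15421)/(b(-129) - 4837) - 1*(-42837) = ((-6/3739 + √5962/2247) + 15421)/(-129 - 4837) - 1*(-42837) = (57659113/3739 + √5962/2247)/(-4966) + 42837 = (57659113/3739 + √5962/2247)*(-1/4966) + 42837 = (-57659113/18567874 - √5962/11158602) + 42837 = 795334359425/18567874 - √5962/11158602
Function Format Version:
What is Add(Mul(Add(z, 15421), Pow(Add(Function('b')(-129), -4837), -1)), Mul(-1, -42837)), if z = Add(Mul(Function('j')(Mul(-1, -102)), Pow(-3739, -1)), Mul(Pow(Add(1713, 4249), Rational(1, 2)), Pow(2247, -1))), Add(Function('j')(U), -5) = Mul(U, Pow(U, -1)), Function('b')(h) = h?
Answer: Add(Rational(795334359425, 18567874), Mul(Rational(-1, 11158602), Pow(5962, Rational(1, 2)))) ≈ 42834.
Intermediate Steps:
Function('j')(U) = 6 (Function('j')(U) = Add(5, Mul(U, Pow(U, -1))) = Add(5, 1) = 6)
z = Add(Rational(-6, 3739), Mul(Rational(1, 2247), Pow(5962, Rational(1, 2)))) (z = Add(Mul(6, Pow(-3739, -1)), Mul(Pow(Add(1713, 4249), Rational(1, 2)), Pow(2247, -1))) = Add(Mul(6, Rational(-1, 3739)), Mul(Pow(5962, Rational(1, 2)), Rational(1, 2247))) = Add(Rational(-6, 3739), Mul(Rational(1, 2247), Pow(5962, Rational(1, 2)))) ≈ 0.032758)
Add(Mul(Add(z, 15421), Pow(Add(Function('b')(-129), -4837), -1)), Mul(-1, -42837)) = Add(Mul(Add(Add(Rational(-6, 3739), Mul(Rational(1, 2247), Pow(5962, Rational(1, 2)))), 15421), Pow(Add(-129, -4837), -1)), Mul(-1, -42837)) = Add(Mul(Add(Rational(57659113, 3739), Mul(Rational(1, 2247), Pow(5962, Rational(1, 2)))), Pow(-4966, -1)), 42837) = Add(Mul(Add(Rational(57659113, 3739), Mul(Rational(1, 2247), Pow(5962, Rational(1, 2)))), Rational(-1, 4966)), 42837) = Add(Add(Rational(-57659113, 18567874), Mul(Rational(-1, 11158602), Pow(5962, Rational(1, 2)))), 42837) = Add(Rational(795334359425, 18567874), Mul(Rational(-1, 11158602), Pow(5962, Rational(1, 2))))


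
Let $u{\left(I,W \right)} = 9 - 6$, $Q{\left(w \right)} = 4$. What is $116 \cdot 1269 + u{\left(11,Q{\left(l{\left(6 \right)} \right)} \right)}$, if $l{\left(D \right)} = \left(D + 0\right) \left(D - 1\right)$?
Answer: $147207$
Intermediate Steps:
$l{\left(D \right)} = D \left(-1 + D\right)$
$u{\left(I,W \right)} = 3$ ($u{\left(I,W \right)} = 9 - 6 = 3$)
$116 \cdot 1269 + u{\left(11,Q{\left(l{\left(6 \right)} \right)} \right)} = 116 \cdot 1269 + 3 = 147204 + 3 = 147207$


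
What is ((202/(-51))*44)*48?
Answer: -142208/17 ≈ -8365.2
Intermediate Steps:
((202/(-51))*44)*48 = ((202*(-1/51))*44)*48 = -202/51*44*48 = -8888/51*48 = -142208/17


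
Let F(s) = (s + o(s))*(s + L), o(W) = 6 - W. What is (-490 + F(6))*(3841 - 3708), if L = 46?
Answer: -23674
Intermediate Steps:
F(s) = 276 + 6*s (F(s) = (s + (6 - s))*(s + 46) = 6*(46 + s) = 276 + 6*s)
(-490 + F(6))*(3841 - 3708) = (-490 + (276 + 6*6))*(3841 - 3708) = (-490 + (276 + 36))*133 = (-490 + 312)*133 = -178*133 = -23674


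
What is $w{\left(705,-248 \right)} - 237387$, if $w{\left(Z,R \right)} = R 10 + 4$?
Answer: $-239863$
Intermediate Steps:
$w{\left(Z,R \right)} = 4 + 10 R$ ($w{\left(Z,R \right)} = 10 R + 4 = 4 + 10 R$)
$w{\left(705,-248 \right)} - 237387 = \left(4 + 10 \left(-248\right)\right) - 237387 = \left(4 - 2480\right) - 237387 = -2476 - 237387 = -239863$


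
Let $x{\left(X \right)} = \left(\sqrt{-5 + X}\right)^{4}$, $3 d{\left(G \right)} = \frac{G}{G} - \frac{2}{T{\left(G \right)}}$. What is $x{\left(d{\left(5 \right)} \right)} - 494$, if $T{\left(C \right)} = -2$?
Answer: $- \frac{4277}{9} \approx -475.22$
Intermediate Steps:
$d{\left(G \right)} = \frac{2}{3}$ ($d{\left(G \right)} = \frac{\frac{G}{G} - \frac{2}{-2}}{3} = \frac{1 - -1}{3} = \frac{1 + 1}{3} = \frac{1}{3} \cdot 2 = \frac{2}{3}$)
$x{\left(X \right)} = \left(-5 + X\right)^{2}$
$x{\left(d{\left(5 \right)} \right)} - 494 = \left(-5 + \frac{2}{3}\right)^{2} - 494 = \left(- \frac{13}{3}\right)^{2} - 494 = \frac{169}{9} - 494 = - \frac{4277}{9}$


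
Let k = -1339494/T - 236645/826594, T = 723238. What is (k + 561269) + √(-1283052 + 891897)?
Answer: 167769453849405561/298912095686 + I*√391155 ≈ 5.6127e+5 + 625.42*I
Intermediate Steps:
k = -639184179973/298912095686 (k = -1339494/723238 - 236645/826594 = -1339494*1/723238 - 236645*1/826594 = -669747/361619 - 236645/826594 = -639184179973/298912095686 ≈ -2.1384)
(k + 561269) + √(-1283052 + 891897) = (-639184179973/298912095686 + 561269) + √(-1283052 + 891897) = 167769453849405561/298912095686 + √(-391155) = 167769453849405561/298912095686 + I*√391155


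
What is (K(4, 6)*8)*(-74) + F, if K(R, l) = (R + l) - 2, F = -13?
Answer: -4749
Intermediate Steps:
K(R, l) = -2 + R + l
(K(4, 6)*8)*(-74) + F = ((-2 + 4 + 6)*8)*(-74) - 13 = (8*8)*(-74) - 13 = 64*(-74) - 13 = -4736 - 13 = -4749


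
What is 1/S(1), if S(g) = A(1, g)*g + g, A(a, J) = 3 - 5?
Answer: -1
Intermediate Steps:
A(a, J) = -2
S(g) = -g (S(g) = -2*g + g = -g)
1/S(1) = 1/(-1*1) = 1/(-1) = -1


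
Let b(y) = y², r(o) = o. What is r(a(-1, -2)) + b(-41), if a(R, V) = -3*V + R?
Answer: 1686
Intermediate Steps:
a(R, V) = R - 3*V
r(a(-1, -2)) + b(-41) = (-1 - 3*(-2)) + (-41)² = (-1 + 6) + 1681 = 5 + 1681 = 1686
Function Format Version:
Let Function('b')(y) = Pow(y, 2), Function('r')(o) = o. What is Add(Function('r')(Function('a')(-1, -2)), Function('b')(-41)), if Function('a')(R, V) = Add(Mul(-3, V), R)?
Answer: 1686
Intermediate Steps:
Function('a')(R, V) = Add(R, Mul(-3, V))
Add(Function('r')(Function('a')(-1, -2)), Function('b')(-41)) = Add(Add(-1, Mul(-3, -2)), Pow(-41, 2)) = Add(Add(-1, 6), 1681) = Add(5, 1681) = 1686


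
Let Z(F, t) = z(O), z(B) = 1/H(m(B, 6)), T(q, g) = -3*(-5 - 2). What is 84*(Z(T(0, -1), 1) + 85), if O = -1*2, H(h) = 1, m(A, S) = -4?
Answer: 7224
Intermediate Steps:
O = -2
T(q, g) = 21 (T(q, g) = -3*(-7) = 21)
z(B) = 1 (z(B) = 1/1 = 1)
Z(F, t) = 1
84*(Z(T(0, -1), 1) + 85) = 84*(1 + 85) = 84*86 = 7224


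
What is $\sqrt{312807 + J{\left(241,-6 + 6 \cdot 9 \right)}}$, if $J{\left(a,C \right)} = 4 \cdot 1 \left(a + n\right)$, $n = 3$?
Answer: $\sqrt{313783} \approx 560.16$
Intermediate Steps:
$J{\left(a,C \right)} = 12 + 4 a$ ($J{\left(a,C \right)} = 4 \cdot 1 \left(a + 3\right) = 4 \left(3 + a\right) = 12 + 4 a$)
$\sqrt{312807 + J{\left(241,-6 + 6 \cdot 9 \right)}} = \sqrt{312807 + \left(12 + 4 \cdot 241\right)} = \sqrt{312807 + \left(12 + 964\right)} = \sqrt{312807 + 976} = \sqrt{313783}$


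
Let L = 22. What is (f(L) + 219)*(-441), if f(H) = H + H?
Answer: -115983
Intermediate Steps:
f(H) = 2*H
(f(L) + 219)*(-441) = (2*22 + 219)*(-441) = (44 + 219)*(-441) = 263*(-441) = -115983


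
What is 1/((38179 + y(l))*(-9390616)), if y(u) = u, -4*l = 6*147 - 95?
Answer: -1/356676724566 ≈ -2.8037e-12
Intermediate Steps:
l = -787/4 (l = -(6*147 - 95)/4 = -(882 - 95)/4 = -¼*787 = -787/4 ≈ -196.75)
1/((38179 + y(l))*(-9390616)) = 1/((38179 - 787/4)*(-9390616)) = -1/9390616/(151929/4) = (4/151929)*(-1/9390616) = -1/356676724566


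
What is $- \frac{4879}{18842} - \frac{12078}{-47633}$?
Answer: $- \frac{4827731}{897500986} \approx -0.0053791$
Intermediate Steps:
$- \frac{4879}{18842} - \frac{12078}{-47633} = \left(-4879\right) \frac{1}{18842} - - \frac{12078}{47633} = - \frac{4879}{18842} + \frac{12078}{47633} = - \frac{4827731}{897500986}$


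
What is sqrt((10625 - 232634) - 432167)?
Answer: 4*I*sqrt(40886) ≈ 808.81*I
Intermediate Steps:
sqrt((10625 - 232634) - 432167) = sqrt(-222009 - 432167) = sqrt(-654176) = 4*I*sqrt(40886)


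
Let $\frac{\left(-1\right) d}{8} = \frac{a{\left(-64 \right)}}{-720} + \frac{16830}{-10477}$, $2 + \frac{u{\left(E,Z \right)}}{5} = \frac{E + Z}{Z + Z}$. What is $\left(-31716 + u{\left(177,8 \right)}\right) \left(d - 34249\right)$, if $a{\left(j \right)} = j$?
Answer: $\frac{908749252837451}{838160} \approx 1.0842 \cdot 10^{9}$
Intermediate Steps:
$u{\left(E,Z \right)} = -10 + \frac{5 \left(E + Z\right)}{2 Z}$ ($u{\left(E,Z \right)} = -10 + 5 \frac{E + Z}{Z + Z} = -10 + 5 \frac{E + Z}{2 Z} = -10 + \frac{5 \left(E + Z\right)}{2 Z}$)
$d = \frac{5723536}{471465}$ ($d = - 8 \left(- \frac{64}{-720} + \frac{16830}{-10477}\right) = - 8 \left(\left(-64\right) \left(- \frac{1}{720}\right) + 16830 \left(- \frac{1}{10477}\right)\right) = - 8 \left(\frac{4}{45} - \frac{16830}{10477}\right) = \left(-8\right) \left(- \frac{715442}{471465}\right) = \frac{5723536}{471465} \approx 12.14$)
$\left(-31716 + u{\left(177,8 \right)}\right) \left(d - 34249\right) = \left(-31716 + \frac{5 \left(177 - 24\right)}{2 \cdot 8}\right) \left(\frac{5723536}{471465} - 34249\right) = \left(-31716 + \frac{5}{2} \cdot \frac{1}{8} \left(177 - 24\right)\right) \left(- \frac{16141481249}{471465}\right) = \left(-31716 + \frac{5}{2} \cdot \frac{1}{8} \cdot 153\right) \left(- \frac{16141481249}{471465}\right) = \left(-31716 + \frac{765}{16}\right) \left(- \frac{16141481249}{471465}\right) = \left(- \frac{506691}{16}\right) \left(- \frac{16141481249}{471465}\right) = \frac{908749252837451}{838160}$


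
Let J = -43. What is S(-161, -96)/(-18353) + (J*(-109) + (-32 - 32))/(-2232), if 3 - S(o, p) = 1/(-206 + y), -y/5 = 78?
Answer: -4214346731/2034540168 ≈ -2.0714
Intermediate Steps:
y = -390 (y = -5*78 = -390)
S(o, p) = 1789/596 (S(o, p) = 3 - 1/(-206 - 390) = 3 - 1/(-596) = 3 - 1*(-1/596) = 3 + 1/596 = 1789/596)
S(-161, -96)/(-18353) + (J*(-109) + (-32 - 32))/(-2232) = (1789/596)/(-18353) + (-43*(-109) + (-32 - 32))/(-2232) = (1789/596)*(-1/18353) + (4687 - 64)*(-1/2232) = -1789/10938388 + 4623*(-1/2232) = -1789/10938388 - 1541/744 = -4214346731/2034540168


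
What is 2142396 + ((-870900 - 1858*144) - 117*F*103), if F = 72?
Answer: 136272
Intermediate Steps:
2142396 + ((-870900 - 1858*144) - 117*F*103) = 2142396 + ((-870900 - 1858*144) - 117*72*103) = 2142396 + ((-870900 - 267552) - 8424*103) = 2142396 + (-1138452 - 867672) = 2142396 - 2006124 = 136272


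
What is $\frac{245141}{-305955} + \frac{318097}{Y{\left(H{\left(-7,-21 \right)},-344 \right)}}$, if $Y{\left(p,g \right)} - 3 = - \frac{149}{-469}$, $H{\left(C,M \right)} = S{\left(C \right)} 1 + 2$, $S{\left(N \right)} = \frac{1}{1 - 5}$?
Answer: $\frac{3511098306263}{36620460} \approx 95878.0$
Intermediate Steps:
$S{\left(N \right)} = - \frac{1}{4}$ ($S{\left(N \right)} = \frac{1}{-4} = - \frac{1}{4}$)
$H{\left(C,M \right)} = \frac{7}{4}$ ($H{\left(C,M \right)} = \left(- \frac{1}{4}\right) 1 + 2 = - \frac{1}{4} + 2 = \frac{7}{4}$)
$Y{\left(p,g \right)} = \frac{1556}{469}$ ($Y{\left(p,g \right)} = 3 - \frac{149}{-469} = 3 - - \frac{149}{469} = 3 + \frac{149}{469} = \frac{1556}{469}$)
$\frac{245141}{-305955} + \frac{318097}{Y{\left(H{\left(-7,-21 \right)},-344 \right)}} = \frac{245141}{-305955} + \frac{318097}{\frac{1556}{469}} = 245141 \left(- \frac{1}{305955}\right) + 318097 \cdot \frac{469}{1556} = - \frac{18857}{23535} + \frac{149187493}{1556} = \frac{3511098306263}{36620460}$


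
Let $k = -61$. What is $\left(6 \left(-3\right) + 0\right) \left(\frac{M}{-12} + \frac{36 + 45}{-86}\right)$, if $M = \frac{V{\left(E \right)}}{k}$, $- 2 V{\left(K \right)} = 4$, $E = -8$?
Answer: $\frac{44598}{2623} \approx 17.003$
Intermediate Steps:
$V{\left(K \right)} = -2$ ($V{\left(K \right)} = \left(- \frac{1}{2}\right) 4 = -2$)
$M = \frac{2}{61}$ ($M = - \frac{2}{-61} = \left(-2\right) \left(- \frac{1}{61}\right) = \frac{2}{61} \approx 0.032787$)
$\left(6 \left(-3\right) + 0\right) \left(\frac{M}{-12} + \frac{36 + 45}{-86}\right) = \left(6 \left(-3\right) + 0\right) \left(\frac{2}{61 \left(-12\right)} + \frac{36 + 45}{-86}\right) = \left(-18 + 0\right) \left(\frac{2}{61} \left(- \frac{1}{12}\right) + 81 \left(- \frac{1}{86}\right)\right) = - 18 \left(- \frac{1}{366} - \frac{81}{86}\right) = \left(-18\right) \left(- \frac{7433}{7869}\right) = \frac{44598}{2623}$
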